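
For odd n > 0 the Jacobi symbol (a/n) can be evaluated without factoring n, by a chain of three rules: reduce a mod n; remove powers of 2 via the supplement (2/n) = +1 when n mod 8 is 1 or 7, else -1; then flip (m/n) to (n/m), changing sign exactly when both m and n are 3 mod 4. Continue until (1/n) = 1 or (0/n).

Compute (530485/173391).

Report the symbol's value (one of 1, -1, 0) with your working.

(530485/173391): 530485 mod 173391 = 10312, so (530485/173391) = (10312/173391)
factor out 2^3: 10312 = 2^3·1289; with 173391 mod 8 = 7, (2/173391) = +1; sign now +1; continue with (1289/173391)
flip (1289/173391) -> (173391/1289): both odd, 1289 mod 4 = 1, 173391 mod 4 = 3, so the flip contributes +1; sign now +1
(173391/1289): 173391 mod 1289 = 665, so (173391/1289) = (665/1289)
flip (665/1289) -> (1289/665): both odd, 665 mod 4 = 1, 1289 mod 4 = 1, so the flip contributes +1; sign now +1
(1289/665): 1289 mod 665 = 624, so (1289/665) = (624/665)
factor out 2^4: 624 = 2^4·39; with 665 mod 8 = 1, (2/665) = +1; sign now +1; continue with (39/665)
flip (39/665) -> (665/39): both odd, 39 mod 4 = 3, 665 mod 4 = 1, so the flip contributes +1; sign now +1
(665/39): 665 mod 39 = 2, so (665/39) = (2/39)
factor out 2^1: 2 = 2^1·1; with 39 mod 8 = 7, (2/39) = +1; sign now +1; continue with (1/39)
reached (1/39) = 1, so the symbol is +1

1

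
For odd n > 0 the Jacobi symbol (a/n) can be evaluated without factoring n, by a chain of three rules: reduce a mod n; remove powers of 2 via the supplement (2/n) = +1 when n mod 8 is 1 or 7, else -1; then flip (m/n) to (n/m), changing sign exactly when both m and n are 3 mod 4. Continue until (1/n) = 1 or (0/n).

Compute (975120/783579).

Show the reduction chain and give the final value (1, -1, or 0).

(975120/783579): 975120 mod 783579 = 191541, so (975120/783579) = (191541/783579)
flip (191541/783579) -> (783579/191541): both odd, 191541 mod 4 = 1, 783579 mod 4 = 3, so the flip contributes +1; sign now +1
(783579/191541): 783579 mod 191541 = 17415, so (783579/191541) = (17415/191541)
flip (17415/191541) -> (191541/17415): both odd, 17415 mod 4 = 3, 191541 mod 4 = 1, so the flip contributes +1; sign now +1
(191541/17415): 191541 mod 17415 = 17391, so (191541/17415) = (17391/17415)
flip (17391/17415) -> (17415/17391): both odd, 17391 mod 4 = 3, 17415 mod 4 = 3, so the flip contributes -1; sign now -1
(17415/17391): 17415 mod 17391 = 24, so (17415/17391) = (24/17391)
factor out 2^3: 24 = 2^3·3; with 17391 mod 8 = 7, (2/17391) = +1; sign now -1; continue with (3/17391)
flip (3/17391) -> (17391/3): both odd, 3 mod 4 = 3, 17391 mod 4 = 3, so the flip contributes -1; sign now +1
(17391/3): 17391 mod 3 = 0, so (17391/3) = (0/3)
reached (0/3); gcd(a, n) > 1, so (0/3) = 0 and the symbol is 0

0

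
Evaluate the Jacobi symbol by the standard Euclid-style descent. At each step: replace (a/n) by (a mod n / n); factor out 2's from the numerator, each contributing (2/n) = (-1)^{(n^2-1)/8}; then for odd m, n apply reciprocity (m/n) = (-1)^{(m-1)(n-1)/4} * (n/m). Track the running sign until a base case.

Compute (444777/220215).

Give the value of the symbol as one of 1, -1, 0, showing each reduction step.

(444777/220215) = (4347/220215)   [reduce mod 220215]
reciprocity: (4347/220215) = -1·(220215/4347) since 4347 mod 4 = 3, 220215 mod 4 = 3; sign now -1
(220215/4347) = (2865/4347)   [reduce mod 4347]
reciprocity: (2865/4347) = +1·(4347/2865) since 2865 mod 4 = 1, 4347 mod 4 = 3; sign now -1
(4347/2865) = (1482/2865)   [reduce mod 2865]
1482 = 2^1·741; (2/2865) = +1 since 2865 mod 8 = 1, so (1482/2865) = (+1)^1·(741/2865); sign now -1
reciprocity: (741/2865) = +1·(2865/741) since 741 mod 4 = 1, 2865 mod 4 = 1; sign now -1
(2865/741) = (642/741)   [reduce mod 741]
642 = 2^1·321; (2/741) = -1 since 741 mod 8 = 5, so (642/741) = (-1)^1·(321/741); sign now +1
reciprocity: (321/741) = +1·(741/321) since 321 mod 4 = 1, 741 mod 4 = 1; sign now +1
(741/321) = (99/321)   [reduce mod 321]
reciprocity: (99/321) = +1·(321/99) since 99 mod 4 = 3, 321 mod 4 = 1; sign now +1
(321/99) = (24/99)   [reduce mod 99]
24 = 2^3·3; (2/99) = -1 since 99 mod 8 = 3, so (24/99) = (-1)^3·(3/99); sign now -1
reciprocity: (3/99) = -1·(99/3) since 3 mod 4 = 3, 99 mod 4 = 3; sign now +1
(99/3) = (0/3)   [reduce mod 3]
(0/3) = 0   [gcd(a, n) > 1]; final value = 0

0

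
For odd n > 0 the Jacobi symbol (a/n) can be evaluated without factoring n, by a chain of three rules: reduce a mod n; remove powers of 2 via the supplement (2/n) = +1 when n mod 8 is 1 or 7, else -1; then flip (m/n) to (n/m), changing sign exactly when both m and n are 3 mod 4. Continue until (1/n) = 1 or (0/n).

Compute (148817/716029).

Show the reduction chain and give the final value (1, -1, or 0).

1

flip (148817/716029) -> (716029/148817): both odd, 148817 mod 4 = 1, 716029 mod 4 = 1, so the flip contributes +1; sign now +1
(716029/148817): 716029 mod 148817 = 120761, so (716029/148817) = (120761/148817)
flip (120761/148817) -> (148817/120761): both odd, 120761 mod 4 = 1, 148817 mod 4 = 1, so the flip contributes +1; sign now +1
(148817/120761): 148817 mod 120761 = 28056, so (148817/120761) = (28056/120761)
factor out 2^3: 28056 = 2^3·3507; with 120761 mod 8 = 1, (2/120761) = +1; sign now +1; continue with (3507/120761)
flip (3507/120761) -> (120761/3507): both odd, 3507 mod 4 = 3, 120761 mod 4 = 1, so the flip contributes +1; sign now +1
(120761/3507): 120761 mod 3507 = 1523, so (120761/3507) = (1523/3507)
flip (1523/3507) -> (3507/1523): both odd, 1523 mod 4 = 3, 3507 mod 4 = 3, so the flip contributes -1; sign now -1
(3507/1523): 3507 mod 1523 = 461, so (3507/1523) = (461/1523)
flip (461/1523) -> (1523/461): both odd, 461 mod 4 = 1, 1523 mod 4 = 3, so the flip contributes +1; sign now -1
(1523/461): 1523 mod 461 = 140, so (1523/461) = (140/461)
factor out 2^2: 140 = 2^2·35; with 461 mod 8 = 5, (2/461) = -1; sign now -1; continue with (35/461)
flip (35/461) -> (461/35): both odd, 35 mod 4 = 3, 461 mod 4 = 1, so the flip contributes +1; sign now -1
(461/35): 461 mod 35 = 6, so (461/35) = (6/35)
factor out 2^1: 6 = 2^1·3; with 35 mod 8 = 3, (2/35) = -1; sign now +1; continue with (3/35)
flip (3/35) -> (35/3): both odd, 3 mod 4 = 3, 35 mod 4 = 3, so the flip contributes -1; sign now -1
(35/3): 35 mod 3 = 2, so (35/3) = (2/3)
factor out 2^1: 2 = 2^1·1; with 3 mod 8 = 3, (2/3) = -1; sign now +1; continue with (1/3)
reached (1/3) = 1, so the symbol is +1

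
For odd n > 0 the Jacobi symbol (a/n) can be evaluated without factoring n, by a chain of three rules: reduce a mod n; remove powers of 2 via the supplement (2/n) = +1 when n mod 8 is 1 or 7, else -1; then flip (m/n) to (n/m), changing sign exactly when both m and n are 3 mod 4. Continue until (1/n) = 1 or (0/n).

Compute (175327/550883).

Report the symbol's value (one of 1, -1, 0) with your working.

reciprocity: (175327/550883) = -1·(550883/175327) since 175327 mod 4 = 3, 550883 mod 4 = 3; sign now -1
(550883/175327) = (24902/175327)   [reduce mod 175327]
24902 = 2^1·12451; (2/175327) = +1 since 175327 mod 8 = 7, so (24902/175327) = (+1)^1·(12451/175327); sign now -1
reciprocity: (12451/175327) = -1·(175327/12451) since 12451 mod 4 = 3, 175327 mod 4 = 3; sign now +1
(175327/12451) = (1013/12451)   [reduce mod 12451]
reciprocity: (1013/12451) = +1·(12451/1013) since 1013 mod 4 = 1, 12451 mod 4 = 3; sign now +1
(12451/1013) = (295/1013)   [reduce mod 1013]
reciprocity: (295/1013) = +1·(1013/295) since 295 mod 4 = 3, 1013 mod 4 = 1; sign now +1
(1013/295) = (128/295)   [reduce mod 295]
128 = 2^7·1; (2/295) = +1 since 295 mod 8 = 7, so (128/295) = (+1)^7·(1/295); sign now +1
(1/295) = 1; final value = sign = +1

1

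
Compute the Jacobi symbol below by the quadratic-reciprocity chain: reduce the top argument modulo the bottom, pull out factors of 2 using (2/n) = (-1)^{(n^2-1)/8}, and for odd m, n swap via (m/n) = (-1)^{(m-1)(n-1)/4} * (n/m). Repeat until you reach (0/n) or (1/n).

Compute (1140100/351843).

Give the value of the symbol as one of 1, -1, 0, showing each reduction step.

(1140100/351843) = (84571/351843)   [reduce mod 351843]
reciprocity: (84571/351843) = -1·(351843/84571) since 84571 mod 4 = 3, 351843 mod 4 = 3; sign now -1
(351843/84571) = (13559/84571)   [reduce mod 84571]
reciprocity: (13559/84571) = -1·(84571/13559) since 13559 mod 4 = 3, 84571 mod 4 = 3; sign now +1
(84571/13559) = (3217/13559)   [reduce mod 13559]
reciprocity: (3217/13559) = +1·(13559/3217) since 3217 mod 4 = 1, 13559 mod 4 = 3; sign now +1
(13559/3217) = (691/3217)   [reduce mod 3217]
reciprocity: (691/3217) = +1·(3217/691) since 691 mod 4 = 3, 3217 mod 4 = 1; sign now +1
(3217/691) = (453/691)   [reduce mod 691]
reciprocity: (453/691) = +1·(691/453) since 453 mod 4 = 1, 691 mod 4 = 3; sign now +1
(691/453) = (238/453)   [reduce mod 453]
238 = 2^1·119; (2/453) = -1 since 453 mod 8 = 5, so (238/453) = (-1)^1·(119/453); sign now -1
reciprocity: (119/453) = +1·(453/119) since 119 mod 4 = 3, 453 mod 4 = 1; sign now -1
(453/119) = (96/119)   [reduce mod 119]
96 = 2^5·3; (2/119) = +1 since 119 mod 8 = 7, so (96/119) = (+1)^5·(3/119); sign now -1
reciprocity: (3/119) = -1·(119/3) since 3 mod 4 = 3, 119 mod 4 = 3; sign now +1
(119/3) = (2/3)   [reduce mod 3]
2 = 2^1·1; (2/3) = -1 since 3 mod 8 = 3, so (2/3) = (-1)^1·(1/3); sign now -1
(1/3) = 1; final value = sign = -1

-1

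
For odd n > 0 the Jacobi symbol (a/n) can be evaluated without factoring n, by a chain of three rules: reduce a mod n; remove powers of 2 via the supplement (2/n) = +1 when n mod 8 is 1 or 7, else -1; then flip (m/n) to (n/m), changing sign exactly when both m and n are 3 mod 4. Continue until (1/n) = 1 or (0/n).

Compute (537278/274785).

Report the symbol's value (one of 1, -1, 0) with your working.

0

(537278/274785): 537278 mod 274785 = 262493, so (537278/274785) = (262493/274785)
flip (262493/274785) -> (274785/262493): both odd, 262493 mod 4 = 1, 274785 mod 4 = 1, so the flip contributes +1; sign now +1
(274785/262493): 274785 mod 262493 = 12292, so (274785/262493) = (12292/262493)
factor out 2^2: 12292 = 2^2·3073; with 262493 mod 8 = 5, (2/262493) = -1; sign now +1; continue with (3073/262493)
flip (3073/262493) -> (262493/3073): both odd, 3073 mod 4 = 1, 262493 mod 4 = 1, so the flip contributes +1; sign now +1
(262493/3073): 262493 mod 3073 = 1288, so (262493/3073) = (1288/3073)
factor out 2^3: 1288 = 2^3·161; with 3073 mod 8 = 1, (2/3073) = +1; sign now +1; continue with (161/3073)
flip (161/3073) -> (3073/161): both odd, 161 mod 4 = 1, 3073 mod 4 = 1, so the flip contributes +1; sign now +1
(3073/161): 3073 mod 161 = 14, so (3073/161) = (14/161)
factor out 2^1: 14 = 2^1·7; with 161 mod 8 = 1, (2/161) = +1; sign now +1; continue with (7/161)
flip (7/161) -> (161/7): both odd, 7 mod 4 = 3, 161 mod 4 = 1, so the flip contributes +1; sign now +1
(161/7): 161 mod 7 = 0, so (161/7) = (0/7)
reached (0/7); gcd(a, n) > 1, so (0/7) = 0 and the symbol is 0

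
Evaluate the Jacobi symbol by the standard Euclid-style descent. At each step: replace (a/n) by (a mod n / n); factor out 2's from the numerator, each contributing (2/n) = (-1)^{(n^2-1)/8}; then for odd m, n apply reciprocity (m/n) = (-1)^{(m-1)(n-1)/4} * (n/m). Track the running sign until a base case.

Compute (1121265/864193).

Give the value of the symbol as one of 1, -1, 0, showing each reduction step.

(1121265/864193): 1121265 mod 864193 = 257072, so (1121265/864193) = (257072/864193)
factor out 2^4: 257072 = 2^4·16067; with 864193 mod 8 = 1, (2/864193) = +1; sign now +1; continue with (16067/864193)
flip (16067/864193) -> (864193/16067): both odd, 16067 mod 4 = 3, 864193 mod 4 = 1, so the flip contributes +1; sign now +1
(864193/16067): 864193 mod 16067 = 12642, so (864193/16067) = (12642/16067)
factor out 2^1: 12642 = 2^1·6321; with 16067 mod 8 = 3, (2/16067) = -1; sign now -1; continue with (6321/16067)
flip (6321/16067) -> (16067/6321): both odd, 6321 mod 4 = 1, 16067 mod 4 = 3, so the flip contributes +1; sign now -1
(16067/6321): 16067 mod 6321 = 3425, so (16067/6321) = (3425/6321)
flip (3425/6321) -> (6321/3425): both odd, 3425 mod 4 = 1, 6321 mod 4 = 1, so the flip contributes +1; sign now -1
(6321/3425): 6321 mod 3425 = 2896, so (6321/3425) = (2896/3425)
factor out 2^4: 2896 = 2^4·181; with 3425 mod 8 = 1, (2/3425) = +1; sign now -1; continue with (181/3425)
flip (181/3425) -> (3425/181): both odd, 181 mod 4 = 1, 3425 mod 4 = 1, so the flip contributes +1; sign now -1
(3425/181): 3425 mod 181 = 167, so (3425/181) = (167/181)
flip (167/181) -> (181/167): both odd, 167 mod 4 = 3, 181 mod 4 = 1, so the flip contributes +1; sign now -1
(181/167): 181 mod 167 = 14, so (181/167) = (14/167)
factor out 2^1: 14 = 2^1·7; with 167 mod 8 = 7, (2/167) = +1; sign now -1; continue with (7/167)
flip (7/167) -> (167/7): both odd, 7 mod 4 = 3, 167 mod 4 = 3, so the flip contributes -1; sign now +1
(167/7): 167 mod 7 = 6, so (167/7) = (6/7)
factor out 2^1: 6 = 2^1·3; with 7 mod 8 = 7, (2/7) = +1; sign now +1; continue with (3/7)
flip (3/7) -> (7/3): both odd, 3 mod 4 = 3, 7 mod 4 = 3, so the flip contributes -1; sign now -1
(7/3): 7 mod 3 = 1, so (7/3) = (1/3)
reached (1/3) = 1, so the symbol is -1

-1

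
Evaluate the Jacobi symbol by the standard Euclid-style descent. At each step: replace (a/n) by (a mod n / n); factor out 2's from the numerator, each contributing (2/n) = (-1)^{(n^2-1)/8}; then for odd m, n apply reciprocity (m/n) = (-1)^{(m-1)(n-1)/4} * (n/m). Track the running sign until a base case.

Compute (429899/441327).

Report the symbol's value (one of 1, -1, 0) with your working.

flip (429899/441327) -> (441327/429899): both odd, 429899 mod 4 = 3, 441327 mod 4 = 3, so the flip contributes -1; sign now -1
(441327/429899): 441327 mod 429899 = 11428, so (441327/429899) = (11428/429899)
factor out 2^2: 11428 = 2^2·2857; with 429899 mod 8 = 3, (2/429899) = -1; sign now -1; continue with (2857/429899)
flip (2857/429899) -> (429899/2857): both odd, 2857 mod 4 = 1, 429899 mod 4 = 3, so the flip contributes +1; sign now -1
(429899/2857): 429899 mod 2857 = 1349, so (429899/2857) = (1349/2857)
flip (1349/2857) -> (2857/1349): both odd, 1349 mod 4 = 1, 2857 mod 4 = 1, so the flip contributes +1; sign now -1
(2857/1349): 2857 mod 1349 = 159, so (2857/1349) = (159/1349)
flip (159/1349) -> (1349/159): both odd, 159 mod 4 = 3, 1349 mod 4 = 1, so the flip contributes +1; sign now -1
(1349/159): 1349 mod 159 = 77, so (1349/159) = (77/159)
flip (77/159) -> (159/77): both odd, 77 mod 4 = 1, 159 mod 4 = 3, so the flip contributes +1; sign now -1
(159/77): 159 mod 77 = 5, so (159/77) = (5/77)
flip (5/77) -> (77/5): both odd, 5 mod 4 = 1, 77 mod 4 = 1, so the flip contributes +1; sign now -1
(77/5): 77 mod 5 = 2, so (77/5) = (2/5)
factor out 2^1: 2 = 2^1·1; with 5 mod 8 = 5, (2/5) = -1; sign now +1; continue with (1/5)
reached (1/5) = 1, so the symbol is +1

1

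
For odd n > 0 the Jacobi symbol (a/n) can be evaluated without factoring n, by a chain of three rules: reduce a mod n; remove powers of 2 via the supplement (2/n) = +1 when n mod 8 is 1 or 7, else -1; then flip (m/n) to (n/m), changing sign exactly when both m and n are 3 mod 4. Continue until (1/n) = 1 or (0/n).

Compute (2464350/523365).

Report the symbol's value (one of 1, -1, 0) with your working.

(2464350/523365): 2464350 mod 523365 = 370890, so (2464350/523365) = (370890/523365)
factor out 2^1: 370890 = 2^1·185445; with 523365 mod 8 = 5, (2/523365) = -1; sign now -1; continue with (185445/523365)
flip (185445/523365) -> (523365/185445): both odd, 185445 mod 4 = 1, 523365 mod 4 = 1, so the flip contributes +1; sign now -1
(523365/185445): 523365 mod 185445 = 152475, so (523365/185445) = (152475/185445)
flip (152475/185445) -> (185445/152475): both odd, 152475 mod 4 = 3, 185445 mod 4 = 1, so the flip contributes +1; sign now -1
(185445/152475): 185445 mod 152475 = 32970, so (185445/152475) = (32970/152475)
factor out 2^1: 32970 = 2^1·16485; with 152475 mod 8 = 3, (2/152475) = -1; sign now +1; continue with (16485/152475)
flip (16485/152475) -> (152475/16485): both odd, 16485 mod 4 = 1, 152475 mod 4 = 3, so the flip contributes +1; sign now +1
(152475/16485): 152475 mod 16485 = 4110, so (152475/16485) = (4110/16485)
factor out 2^1: 4110 = 2^1·2055; with 16485 mod 8 = 5, (2/16485) = -1; sign now -1; continue with (2055/16485)
flip (2055/16485) -> (16485/2055): both odd, 2055 mod 4 = 3, 16485 mod 4 = 1, so the flip contributes +1; sign now -1
(16485/2055): 16485 mod 2055 = 45, so (16485/2055) = (45/2055)
flip (45/2055) -> (2055/45): both odd, 45 mod 4 = 1, 2055 mod 4 = 3, so the flip contributes +1; sign now -1
(2055/45): 2055 mod 45 = 30, so (2055/45) = (30/45)
factor out 2^1: 30 = 2^1·15; with 45 mod 8 = 5, (2/45) = -1; sign now +1; continue with (15/45)
flip (15/45) -> (45/15): both odd, 15 mod 4 = 3, 45 mod 4 = 1, so the flip contributes +1; sign now +1
(45/15): 45 mod 15 = 0, so (45/15) = (0/15)
reached (0/15); gcd(a, n) > 1, so (0/15) = 0 and the symbol is 0

0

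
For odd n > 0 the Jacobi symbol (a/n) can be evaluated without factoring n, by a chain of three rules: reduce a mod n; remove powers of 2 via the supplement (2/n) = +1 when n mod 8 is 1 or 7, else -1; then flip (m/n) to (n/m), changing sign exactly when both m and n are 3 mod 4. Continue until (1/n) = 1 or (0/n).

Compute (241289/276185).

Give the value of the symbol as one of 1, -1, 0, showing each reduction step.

-1

reciprocity: (241289/276185) = +1·(276185/241289) since 241289 mod 4 = 1, 276185 mod 4 = 1; sign now +1
(276185/241289) = (34896/241289)   [reduce mod 241289]
34896 = 2^4·2181; (2/241289) = +1 since 241289 mod 8 = 1, so (34896/241289) = (+1)^4·(2181/241289); sign now +1
reciprocity: (2181/241289) = +1·(241289/2181) since 2181 mod 4 = 1, 241289 mod 4 = 1; sign now +1
(241289/2181) = (1379/2181)   [reduce mod 2181]
reciprocity: (1379/2181) = +1·(2181/1379) since 1379 mod 4 = 3, 2181 mod 4 = 1; sign now +1
(2181/1379) = (802/1379)   [reduce mod 1379]
802 = 2^1·401; (2/1379) = -1 since 1379 mod 8 = 3, so (802/1379) = (-1)^1·(401/1379); sign now -1
reciprocity: (401/1379) = +1·(1379/401) since 401 mod 4 = 1, 1379 mod 4 = 3; sign now -1
(1379/401) = (176/401)   [reduce mod 401]
176 = 2^4·11; (2/401) = +1 since 401 mod 8 = 1, so (176/401) = (+1)^4·(11/401); sign now -1
reciprocity: (11/401) = +1·(401/11) since 11 mod 4 = 3, 401 mod 4 = 1; sign now -1
(401/11) = (5/11)   [reduce mod 11]
reciprocity: (5/11) = +1·(11/5) since 5 mod 4 = 1, 11 mod 4 = 3; sign now -1
(11/5) = (1/5)   [reduce mod 5]
(1/5) = 1; final value = sign = -1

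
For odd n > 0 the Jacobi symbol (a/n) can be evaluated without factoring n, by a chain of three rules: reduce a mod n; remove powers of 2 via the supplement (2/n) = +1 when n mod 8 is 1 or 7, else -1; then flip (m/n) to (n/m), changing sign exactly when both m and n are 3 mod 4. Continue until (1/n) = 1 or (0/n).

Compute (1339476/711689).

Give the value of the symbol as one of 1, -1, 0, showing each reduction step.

-1

(1339476/711689) = (627787/711689)   [reduce mod 711689]
reciprocity: (627787/711689) = +1·(711689/627787) since 627787 mod 4 = 3, 711689 mod 4 = 1; sign now +1
(711689/627787) = (83902/627787)   [reduce mod 627787]
83902 = 2^1·41951; (2/627787) = -1 since 627787 mod 8 = 3, so (83902/627787) = (-1)^1·(41951/627787); sign now -1
reciprocity: (41951/627787) = -1·(627787/41951) since 41951 mod 4 = 3, 627787 mod 4 = 3; sign now +1
(627787/41951) = (40473/41951)   [reduce mod 41951]
reciprocity: (40473/41951) = +1·(41951/40473) since 40473 mod 4 = 1, 41951 mod 4 = 3; sign now +1
(41951/40473) = (1478/40473)   [reduce mod 40473]
1478 = 2^1·739; (2/40473) = +1 since 40473 mod 8 = 1, so (1478/40473) = (+1)^1·(739/40473); sign now +1
reciprocity: (739/40473) = +1·(40473/739) since 739 mod 4 = 3, 40473 mod 4 = 1; sign now +1
(40473/739) = (567/739)   [reduce mod 739]
reciprocity: (567/739) = -1·(739/567) since 567 mod 4 = 3, 739 mod 4 = 3; sign now -1
(739/567) = (172/567)   [reduce mod 567]
172 = 2^2·43; (2/567) = +1 since 567 mod 8 = 7, so (172/567) = (+1)^2·(43/567); sign now -1
reciprocity: (43/567) = -1·(567/43) since 43 mod 4 = 3, 567 mod 4 = 3; sign now +1
(567/43) = (8/43)   [reduce mod 43]
8 = 2^3·1; (2/43) = -1 since 43 mod 8 = 3, so (8/43) = (-1)^3·(1/43); sign now -1
(1/43) = 1; final value = sign = -1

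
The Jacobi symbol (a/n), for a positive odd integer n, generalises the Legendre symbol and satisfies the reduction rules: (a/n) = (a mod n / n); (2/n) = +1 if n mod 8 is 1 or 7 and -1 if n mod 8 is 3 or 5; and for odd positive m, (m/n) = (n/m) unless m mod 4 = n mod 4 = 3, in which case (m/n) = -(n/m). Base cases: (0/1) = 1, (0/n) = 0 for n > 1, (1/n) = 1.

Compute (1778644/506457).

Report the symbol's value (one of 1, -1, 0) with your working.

(1778644/506457) = (259273/506457)   [reduce mod 506457]
reciprocity: (259273/506457) = +1·(506457/259273) since 259273 mod 4 = 1, 506457 mod 4 = 1; sign now +1
(506457/259273) = (247184/259273)   [reduce mod 259273]
247184 = 2^4·15449; (2/259273) = +1 since 259273 mod 8 = 1, so (247184/259273) = (+1)^4·(15449/259273); sign now +1
reciprocity: (15449/259273) = +1·(259273/15449) since 15449 mod 4 = 1, 259273 mod 4 = 1; sign now +1
(259273/15449) = (12089/15449)   [reduce mod 15449]
reciprocity: (12089/15449) = +1·(15449/12089) since 12089 mod 4 = 1, 15449 mod 4 = 1; sign now +1
(15449/12089) = (3360/12089)   [reduce mod 12089]
3360 = 2^5·105; (2/12089) = +1 since 12089 mod 8 = 1, so (3360/12089) = (+1)^5·(105/12089); sign now +1
reciprocity: (105/12089) = +1·(12089/105) since 105 mod 4 = 1, 12089 mod 4 = 1; sign now +1
(12089/105) = (14/105)   [reduce mod 105]
14 = 2^1·7; (2/105) = +1 since 105 mod 8 = 1, so (14/105) = (+1)^1·(7/105); sign now +1
reciprocity: (7/105) = +1·(105/7) since 7 mod 4 = 3, 105 mod 4 = 1; sign now +1
(105/7) = (0/7)   [reduce mod 7]
(0/7) = 0   [gcd(a, n) > 1]; final value = 0

0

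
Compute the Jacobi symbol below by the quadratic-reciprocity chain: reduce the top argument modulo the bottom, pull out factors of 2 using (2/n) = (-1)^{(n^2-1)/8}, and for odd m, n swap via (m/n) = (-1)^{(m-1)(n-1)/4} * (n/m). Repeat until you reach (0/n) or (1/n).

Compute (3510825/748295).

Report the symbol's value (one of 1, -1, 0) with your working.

0

(3510825/748295): 3510825 mod 748295 = 517645, so (3510825/748295) = (517645/748295)
flip (517645/748295) -> (748295/517645): both odd, 517645 mod 4 = 1, 748295 mod 4 = 3, so the flip contributes +1; sign now +1
(748295/517645): 748295 mod 517645 = 230650, so (748295/517645) = (230650/517645)
factor out 2^1: 230650 = 2^1·115325; with 517645 mod 8 = 5, (2/517645) = -1; sign now -1; continue with (115325/517645)
flip (115325/517645) -> (517645/115325): both odd, 115325 mod 4 = 1, 517645 mod 4 = 1, so the flip contributes +1; sign now -1
(517645/115325): 517645 mod 115325 = 56345, so (517645/115325) = (56345/115325)
flip (56345/115325) -> (115325/56345): both odd, 56345 mod 4 = 1, 115325 mod 4 = 1, so the flip contributes +1; sign now -1
(115325/56345): 115325 mod 56345 = 2635, so (115325/56345) = (2635/56345)
flip (2635/56345) -> (56345/2635): both odd, 2635 mod 4 = 3, 56345 mod 4 = 1, so the flip contributes +1; sign now -1
(56345/2635): 56345 mod 2635 = 1010, so (56345/2635) = (1010/2635)
factor out 2^1: 1010 = 2^1·505; with 2635 mod 8 = 3, (2/2635) = -1; sign now +1; continue with (505/2635)
flip (505/2635) -> (2635/505): both odd, 505 mod 4 = 1, 2635 mod 4 = 3, so the flip contributes +1; sign now +1
(2635/505): 2635 mod 505 = 110, so (2635/505) = (110/505)
factor out 2^1: 110 = 2^1·55; with 505 mod 8 = 1, (2/505) = +1; sign now +1; continue with (55/505)
flip (55/505) -> (505/55): both odd, 55 mod 4 = 3, 505 mod 4 = 1, so the flip contributes +1; sign now +1
(505/55): 505 mod 55 = 10, so (505/55) = (10/55)
factor out 2^1: 10 = 2^1·5; with 55 mod 8 = 7, (2/55) = +1; sign now +1; continue with (5/55)
flip (5/55) -> (55/5): both odd, 5 mod 4 = 1, 55 mod 4 = 3, so the flip contributes +1; sign now +1
(55/5): 55 mod 5 = 0, so (55/5) = (0/5)
reached (0/5); gcd(a, n) > 1, so (0/5) = 0 and the symbol is 0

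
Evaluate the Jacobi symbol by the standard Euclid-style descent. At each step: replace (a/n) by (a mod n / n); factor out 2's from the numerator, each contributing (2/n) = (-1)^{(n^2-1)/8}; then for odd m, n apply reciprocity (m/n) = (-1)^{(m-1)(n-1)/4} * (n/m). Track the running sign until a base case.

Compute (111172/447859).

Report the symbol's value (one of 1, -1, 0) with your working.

-1

111172 = 2^2·27793; (2/447859) = -1 since 447859 mod 8 = 3, so (111172/447859) = (-1)^2·(27793/447859); sign now +1
reciprocity: (27793/447859) = +1·(447859/27793) since 27793 mod 4 = 1, 447859 mod 4 = 3; sign now +1
(447859/27793) = (3171/27793)   [reduce mod 27793]
reciprocity: (3171/27793) = +1·(27793/3171) since 3171 mod 4 = 3, 27793 mod 4 = 1; sign now +1
(27793/3171) = (2425/3171)   [reduce mod 3171]
reciprocity: (2425/3171) = +1·(3171/2425) since 2425 mod 4 = 1, 3171 mod 4 = 3; sign now +1
(3171/2425) = (746/2425)   [reduce mod 2425]
746 = 2^1·373; (2/2425) = +1 since 2425 mod 8 = 1, so (746/2425) = (+1)^1·(373/2425); sign now +1
reciprocity: (373/2425) = +1·(2425/373) since 373 mod 4 = 1, 2425 mod 4 = 1; sign now +1
(2425/373) = (187/373)   [reduce mod 373]
reciprocity: (187/373) = +1·(373/187) since 187 mod 4 = 3, 373 mod 4 = 1; sign now +1
(373/187) = (186/187)   [reduce mod 187]
186 = 2^1·93; (2/187) = -1 since 187 mod 8 = 3, so (186/187) = (-1)^1·(93/187); sign now -1
reciprocity: (93/187) = +1·(187/93) since 93 mod 4 = 1, 187 mod 4 = 3; sign now -1
(187/93) = (1/93)   [reduce mod 93]
(1/93) = 1; final value = sign = -1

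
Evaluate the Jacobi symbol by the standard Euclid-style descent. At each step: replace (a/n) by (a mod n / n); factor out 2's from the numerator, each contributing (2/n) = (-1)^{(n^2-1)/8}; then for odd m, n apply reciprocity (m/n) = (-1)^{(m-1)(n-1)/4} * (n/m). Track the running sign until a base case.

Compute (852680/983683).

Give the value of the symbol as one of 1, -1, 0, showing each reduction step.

852680 = 2^3·106585; (2/983683) = -1 since 983683 mod 8 = 3, so (852680/983683) = (-1)^3·(106585/983683); sign now -1
reciprocity: (106585/983683) = +1·(983683/106585) since 106585 mod 4 = 1, 983683 mod 4 = 3; sign now -1
(983683/106585) = (24418/106585)   [reduce mod 106585]
24418 = 2^1·12209; (2/106585) = +1 since 106585 mod 8 = 1, so (24418/106585) = (+1)^1·(12209/106585); sign now -1
reciprocity: (12209/106585) = +1·(106585/12209) since 12209 mod 4 = 1, 106585 mod 4 = 1; sign now -1
(106585/12209) = (8913/12209)   [reduce mod 12209]
reciprocity: (8913/12209) = +1·(12209/8913) since 8913 mod 4 = 1, 12209 mod 4 = 1; sign now -1
(12209/8913) = (3296/8913)   [reduce mod 8913]
3296 = 2^5·103; (2/8913) = +1 since 8913 mod 8 = 1, so (3296/8913) = (+1)^5·(103/8913); sign now -1
reciprocity: (103/8913) = +1·(8913/103) since 103 mod 4 = 3, 8913 mod 4 = 1; sign now -1
(8913/103) = (55/103)   [reduce mod 103]
reciprocity: (55/103) = -1·(103/55) since 55 mod 4 = 3, 103 mod 4 = 3; sign now +1
(103/55) = (48/55)   [reduce mod 55]
48 = 2^4·3; (2/55) = +1 since 55 mod 8 = 7, so (48/55) = (+1)^4·(3/55); sign now +1
reciprocity: (3/55) = -1·(55/3) since 3 mod 4 = 3, 55 mod 4 = 3; sign now -1
(55/3) = (1/3)   [reduce mod 3]
(1/3) = 1; final value = sign = -1

-1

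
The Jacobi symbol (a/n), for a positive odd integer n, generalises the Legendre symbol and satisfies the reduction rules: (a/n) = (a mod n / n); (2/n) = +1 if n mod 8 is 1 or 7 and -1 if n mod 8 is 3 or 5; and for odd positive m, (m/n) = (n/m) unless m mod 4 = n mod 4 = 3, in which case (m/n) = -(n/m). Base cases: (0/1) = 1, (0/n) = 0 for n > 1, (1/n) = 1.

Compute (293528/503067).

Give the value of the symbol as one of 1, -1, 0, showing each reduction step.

factor out 2^3: 293528 = 2^3·36691; with 503067 mod 8 = 3, (2/503067) = -1; sign now -1; continue with (36691/503067)
flip (36691/503067) -> (503067/36691): both odd, 36691 mod 4 = 3, 503067 mod 4 = 3, so the flip contributes -1; sign now +1
(503067/36691): 503067 mod 36691 = 26084, so (503067/36691) = (26084/36691)
factor out 2^2: 26084 = 2^2·6521; with 36691 mod 8 = 3, (2/36691) = -1; sign now +1; continue with (6521/36691)
flip (6521/36691) -> (36691/6521): both odd, 6521 mod 4 = 1, 36691 mod 4 = 3, so the flip contributes +1; sign now +1
(36691/6521): 36691 mod 6521 = 4086, so (36691/6521) = (4086/6521)
factor out 2^1: 4086 = 2^1·2043; with 6521 mod 8 = 1, (2/6521) = +1; sign now +1; continue with (2043/6521)
flip (2043/6521) -> (6521/2043): both odd, 2043 mod 4 = 3, 6521 mod 4 = 1, so the flip contributes +1; sign now +1
(6521/2043): 6521 mod 2043 = 392, so (6521/2043) = (392/2043)
factor out 2^3: 392 = 2^3·49; with 2043 mod 8 = 3, (2/2043) = -1; sign now -1; continue with (49/2043)
flip (49/2043) -> (2043/49): both odd, 49 mod 4 = 1, 2043 mod 4 = 3, so the flip contributes +1; sign now -1
(2043/49): 2043 mod 49 = 34, so (2043/49) = (34/49)
factor out 2^1: 34 = 2^1·17; with 49 mod 8 = 1, (2/49) = +1; sign now -1; continue with (17/49)
flip (17/49) -> (49/17): both odd, 17 mod 4 = 1, 49 mod 4 = 1, so the flip contributes +1; sign now -1
(49/17): 49 mod 17 = 15, so (49/17) = (15/17)
flip (15/17) -> (17/15): both odd, 15 mod 4 = 3, 17 mod 4 = 1, so the flip contributes +1; sign now -1
(17/15): 17 mod 15 = 2, so (17/15) = (2/15)
factor out 2^1: 2 = 2^1·1; with 15 mod 8 = 7, (2/15) = +1; sign now -1; continue with (1/15)
reached (1/15) = 1, so the symbol is -1

-1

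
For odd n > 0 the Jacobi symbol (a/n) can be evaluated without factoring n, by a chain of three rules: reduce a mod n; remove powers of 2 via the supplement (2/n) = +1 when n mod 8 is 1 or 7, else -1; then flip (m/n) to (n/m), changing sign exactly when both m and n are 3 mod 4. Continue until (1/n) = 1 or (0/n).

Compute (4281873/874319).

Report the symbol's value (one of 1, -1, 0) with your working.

(4281873/874319): 4281873 mod 874319 = 784597, so (4281873/874319) = (784597/874319)
flip (784597/874319) -> (874319/784597): both odd, 784597 mod 4 = 1, 874319 mod 4 = 3, so the flip contributes +1; sign now +1
(874319/784597): 874319 mod 784597 = 89722, so (874319/784597) = (89722/784597)
factor out 2^1: 89722 = 2^1·44861; with 784597 mod 8 = 5, (2/784597) = -1; sign now -1; continue with (44861/784597)
flip (44861/784597) -> (784597/44861): both odd, 44861 mod 4 = 1, 784597 mod 4 = 1, so the flip contributes +1; sign now -1
(784597/44861): 784597 mod 44861 = 21960, so (784597/44861) = (21960/44861)
factor out 2^3: 21960 = 2^3·2745; with 44861 mod 8 = 5, (2/44861) = -1; sign now +1; continue with (2745/44861)
flip (2745/44861) -> (44861/2745): both odd, 2745 mod 4 = 1, 44861 mod 4 = 1, so the flip contributes +1; sign now +1
(44861/2745): 44861 mod 2745 = 941, so (44861/2745) = (941/2745)
flip (941/2745) -> (2745/941): both odd, 941 mod 4 = 1, 2745 mod 4 = 1, so the flip contributes +1; sign now +1
(2745/941): 2745 mod 941 = 863, so (2745/941) = (863/941)
flip (863/941) -> (941/863): both odd, 863 mod 4 = 3, 941 mod 4 = 1, so the flip contributes +1; sign now +1
(941/863): 941 mod 863 = 78, so (941/863) = (78/863)
factor out 2^1: 78 = 2^1·39; with 863 mod 8 = 7, (2/863) = +1; sign now +1; continue with (39/863)
flip (39/863) -> (863/39): both odd, 39 mod 4 = 3, 863 mod 4 = 3, so the flip contributes -1; sign now -1
(863/39): 863 mod 39 = 5, so (863/39) = (5/39)
flip (5/39) -> (39/5): both odd, 5 mod 4 = 1, 39 mod 4 = 3, so the flip contributes +1; sign now -1
(39/5): 39 mod 5 = 4, so (39/5) = (4/5)
factor out 2^2: 4 = 2^2·1; with 5 mod 8 = 5, (2/5) = -1; sign now -1; continue with (1/5)
reached (1/5) = 1, so the symbol is -1

-1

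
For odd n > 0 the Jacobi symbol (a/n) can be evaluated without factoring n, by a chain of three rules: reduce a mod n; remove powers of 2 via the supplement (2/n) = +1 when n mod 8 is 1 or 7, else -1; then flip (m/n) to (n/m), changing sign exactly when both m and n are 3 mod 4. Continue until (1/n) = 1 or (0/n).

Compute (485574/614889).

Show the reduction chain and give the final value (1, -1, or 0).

factor out 2^1: 485574 = 2^1·242787; with 614889 mod 8 = 1, (2/614889) = +1; sign now +1; continue with (242787/614889)
flip (242787/614889) -> (614889/242787): both odd, 242787 mod 4 = 3, 614889 mod 4 = 1, so the flip contributes +1; sign now +1
(614889/242787): 614889 mod 242787 = 129315, so (614889/242787) = (129315/242787)
flip (129315/242787) -> (242787/129315): both odd, 129315 mod 4 = 3, 242787 mod 4 = 3, so the flip contributes -1; sign now -1
(242787/129315): 242787 mod 129315 = 113472, so (242787/129315) = (113472/129315)
factor out 2^6: 113472 = 2^6·1773; with 129315 mod 8 = 3, (2/129315) = -1; sign now -1; continue with (1773/129315)
flip (1773/129315) -> (129315/1773): both odd, 1773 mod 4 = 1, 129315 mod 4 = 3, so the flip contributes +1; sign now -1
(129315/1773): 129315 mod 1773 = 1659, so (129315/1773) = (1659/1773)
flip (1659/1773) -> (1773/1659): both odd, 1659 mod 4 = 3, 1773 mod 4 = 1, so the flip contributes +1; sign now -1
(1773/1659): 1773 mod 1659 = 114, so (1773/1659) = (114/1659)
factor out 2^1: 114 = 2^1·57; with 1659 mod 8 = 3, (2/1659) = -1; sign now +1; continue with (57/1659)
flip (57/1659) -> (1659/57): both odd, 57 mod 4 = 1, 1659 mod 4 = 3, so the flip contributes +1; sign now +1
(1659/57): 1659 mod 57 = 6, so (1659/57) = (6/57)
factor out 2^1: 6 = 2^1·3; with 57 mod 8 = 1, (2/57) = +1; sign now +1; continue with (3/57)
flip (3/57) -> (57/3): both odd, 3 mod 4 = 3, 57 mod 4 = 1, so the flip contributes +1; sign now +1
(57/3): 57 mod 3 = 0, so (57/3) = (0/3)
reached (0/3); gcd(a, n) > 1, so (0/3) = 0 and the symbol is 0

0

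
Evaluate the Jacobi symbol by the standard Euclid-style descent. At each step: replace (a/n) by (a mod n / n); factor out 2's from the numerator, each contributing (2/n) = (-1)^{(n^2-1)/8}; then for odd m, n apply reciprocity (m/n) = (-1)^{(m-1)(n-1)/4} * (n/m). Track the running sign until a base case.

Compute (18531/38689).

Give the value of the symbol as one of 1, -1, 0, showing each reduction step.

reciprocity: (18531/38689) = +1·(38689/18531) since 18531 mod 4 = 3, 38689 mod 4 = 1; sign now +1
(38689/18531) = (1627/18531)   [reduce mod 18531]
reciprocity: (1627/18531) = -1·(18531/1627) since 1627 mod 4 = 3, 18531 mod 4 = 3; sign now -1
(18531/1627) = (634/1627)   [reduce mod 1627]
634 = 2^1·317; (2/1627) = -1 since 1627 mod 8 = 3, so (634/1627) = (-1)^1·(317/1627); sign now +1
reciprocity: (317/1627) = +1·(1627/317) since 317 mod 4 = 1, 1627 mod 4 = 3; sign now +1
(1627/317) = (42/317)   [reduce mod 317]
42 = 2^1·21; (2/317) = -1 since 317 mod 8 = 5, so (42/317) = (-1)^1·(21/317); sign now -1
reciprocity: (21/317) = +1·(317/21) since 21 mod 4 = 1, 317 mod 4 = 1; sign now -1
(317/21) = (2/21)   [reduce mod 21]
2 = 2^1·1; (2/21) = -1 since 21 mod 8 = 5, so (2/21) = (-1)^1·(1/21); sign now +1
(1/21) = 1; final value = sign = +1

1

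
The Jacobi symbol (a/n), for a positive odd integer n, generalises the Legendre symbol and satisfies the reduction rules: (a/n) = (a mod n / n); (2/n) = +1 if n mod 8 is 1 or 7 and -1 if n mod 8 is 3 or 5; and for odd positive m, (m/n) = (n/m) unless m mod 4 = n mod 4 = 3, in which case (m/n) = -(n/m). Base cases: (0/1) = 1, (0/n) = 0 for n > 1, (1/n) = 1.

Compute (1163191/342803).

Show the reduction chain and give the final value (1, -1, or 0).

1

(1163191/342803) = (134782/342803)   [reduce mod 342803]
134782 = 2^1·67391; (2/342803) = -1 since 342803 mod 8 = 3, so (134782/342803) = (-1)^1·(67391/342803); sign now -1
reciprocity: (67391/342803) = -1·(342803/67391) since 67391 mod 4 = 3, 342803 mod 4 = 3; sign now +1
(342803/67391) = (5848/67391)   [reduce mod 67391]
5848 = 2^3·731; (2/67391) = +1 since 67391 mod 8 = 7, so (5848/67391) = (+1)^3·(731/67391); sign now +1
reciprocity: (731/67391) = -1·(67391/731) since 731 mod 4 = 3, 67391 mod 4 = 3; sign now -1
(67391/731) = (139/731)   [reduce mod 731]
reciprocity: (139/731) = -1·(731/139) since 139 mod 4 = 3, 731 mod 4 = 3; sign now +1
(731/139) = (36/139)   [reduce mod 139]
36 = 2^2·9; (2/139) = -1 since 139 mod 8 = 3, so (36/139) = (-1)^2·(9/139); sign now +1
reciprocity: (9/139) = +1·(139/9) since 9 mod 4 = 1, 139 mod 4 = 3; sign now +1
(139/9) = (4/9)   [reduce mod 9]
4 = 2^2·1; (2/9) = +1 since 9 mod 8 = 1, so (4/9) = (+1)^2·(1/9); sign now +1
(1/9) = 1; final value = sign = +1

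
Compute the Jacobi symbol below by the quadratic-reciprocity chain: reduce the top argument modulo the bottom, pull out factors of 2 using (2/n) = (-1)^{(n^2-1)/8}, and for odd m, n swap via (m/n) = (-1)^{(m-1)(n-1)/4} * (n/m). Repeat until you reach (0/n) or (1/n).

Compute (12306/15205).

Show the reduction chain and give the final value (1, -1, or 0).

-1

factor out 2^1: 12306 = 2^1·6153; with 15205 mod 8 = 5, (2/15205) = -1; sign now -1; continue with (6153/15205)
flip (6153/15205) -> (15205/6153): both odd, 6153 mod 4 = 1, 15205 mod 4 = 1, so the flip contributes +1; sign now -1
(15205/6153): 15205 mod 6153 = 2899, so (15205/6153) = (2899/6153)
flip (2899/6153) -> (6153/2899): both odd, 2899 mod 4 = 3, 6153 mod 4 = 1, so the flip contributes +1; sign now -1
(6153/2899): 6153 mod 2899 = 355, so (6153/2899) = (355/2899)
flip (355/2899) -> (2899/355): both odd, 355 mod 4 = 3, 2899 mod 4 = 3, so the flip contributes -1; sign now +1
(2899/355): 2899 mod 355 = 59, so (2899/355) = (59/355)
flip (59/355) -> (355/59): both odd, 59 mod 4 = 3, 355 mod 4 = 3, so the flip contributes -1; sign now -1
(355/59): 355 mod 59 = 1, so (355/59) = (1/59)
reached (1/59) = 1, so the symbol is -1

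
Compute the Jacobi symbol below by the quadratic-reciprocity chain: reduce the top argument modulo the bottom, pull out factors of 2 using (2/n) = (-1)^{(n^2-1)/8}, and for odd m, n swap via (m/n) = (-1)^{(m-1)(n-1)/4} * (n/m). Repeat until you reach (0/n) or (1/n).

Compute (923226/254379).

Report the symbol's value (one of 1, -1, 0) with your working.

(923226/254379): 923226 mod 254379 = 160089, so (923226/254379) = (160089/254379)
flip (160089/254379) -> (254379/160089): both odd, 160089 mod 4 = 1, 254379 mod 4 = 3, so the flip contributes +1; sign now +1
(254379/160089): 254379 mod 160089 = 94290, so (254379/160089) = (94290/160089)
factor out 2^1: 94290 = 2^1·47145; with 160089 mod 8 = 1, (2/160089) = +1; sign now +1; continue with (47145/160089)
flip (47145/160089) -> (160089/47145): both odd, 47145 mod 4 = 1, 160089 mod 4 = 1, so the flip contributes +1; sign now +1
(160089/47145): 160089 mod 47145 = 18654, so (160089/47145) = (18654/47145)
factor out 2^1: 18654 = 2^1·9327; with 47145 mod 8 = 1, (2/47145) = +1; sign now +1; continue with (9327/47145)
flip (9327/47145) -> (47145/9327): both odd, 9327 mod 4 = 3, 47145 mod 4 = 1, so the flip contributes +1; sign now +1
(47145/9327): 47145 mod 9327 = 510, so (47145/9327) = (510/9327)
factor out 2^1: 510 = 2^1·255; with 9327 mod 8 = 7, (2/9327) = +1; sign now +1; continue with (255/9327)
flip (255/9327) -> (9327/255): both odd, 255 mod 4 = 3, 9327 mod 4 = 3, so the flip contributes -1; sign now -1
(9327/255): 9327 mod 255 = 147, so (9327/255) = (147/255)
flip (147/255) -> (255/147): both odd, 147 mod 4 = 3, 255 mod 4 = 3, so the flip contributes -1; sign now +1
(255/147): 255 mod 147 = 108, so (255/147) = (108/147)
factor out 2^2: 108 = 2^2·27; with 147 mod 8 = 3, (2/147) = -1; sign now +1; continue with (27/147)
flip (27/147) -> (147/27): both odd, 27 mod 4 = 3, 147 mod 4 = 3, so the flip contributes -1; sign now -1
(147/27): 147 mod 27 = 12, so (147/27) = (12/27)
factor out 2^2: 12 = 2^2·3; with 27 mod 8 = 3, (2/27) = -1; sign now -1; continue with (3/27)
flip (3/27) -> (27/3): both odd, 3 mod 4 = 3, 27 mod 4 = 3, so the flip contributes -1; sign now +1
(27/3): 27 mod 3 = 0, so (27/3) = (0/3)
reached (0/3); gcd(a, n) > 1, so (0/3) = 0 and the symbol is 0

0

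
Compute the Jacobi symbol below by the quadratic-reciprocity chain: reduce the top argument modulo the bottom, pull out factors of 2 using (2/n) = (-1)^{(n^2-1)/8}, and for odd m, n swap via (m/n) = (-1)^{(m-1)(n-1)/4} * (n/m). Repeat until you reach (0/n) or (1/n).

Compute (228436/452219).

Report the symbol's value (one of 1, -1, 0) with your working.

-1

228436 = 2^2·57109; (2/452219) = -1 since 452219 mod 8 = 3, so (228436/452219) = (-1)^2·(57109/452219); sign now +1
reciprocity: (57109/452219) = +1·(452219/57109) since 57109 mod 4 = 1, 452219 mod 4 = 3; sign now +1
(452219/57109) = (52456/57109)   [reduce mod 57109]
52456 = 2^3·6557; (2/57109) = -1 since 57109 mod 8 = 5, so (52456/57109) = (-1)^3·(6557/57109); sign now -1
reciprocity: (6557/57109) = +1·(57109/6557) since 6557 mod 4 = 1, 57109 mod 4 = 1; sign now -1
(57109/6557) = (4653/6557)   [reduce mod 6557]
reciprocity: (4653/6557) = +1·(6557/4653) since 4653 mod 4 = 1, 6557 mod 4 = 1; sign now -1
(6557/4653) = (1904/4653)   [reduce mod 4653]
1904 = 2^4·119; (2/4653) = -1 since 4653 mod 8 = 5, so (1904/4653) = (-1)^4·(119/4653); sign now -1
reciprocity: (119/4653) = +1·(4653/119) since 119 mod 4 = 3, 4653 mod 4 = 1; sign now -1
(4653/119) = (12/119)   [reduce mod 119]
12 = 2^2·3; (2/119) = +1 since 119 mod 8 = 7, so (12/119) = (+1)^2·(3/119); sign now -1
reciprocity: (3/119) = -1·(119/3) since 3 mod 4 = 3, 119 mod 4 = 3; sign now +1
(119/3) = (2/3)   [reduce mod 3]
2 = 2^1·1; (2/3) = -1 since 3 mod 8 = 3, so (2/3) = (-1)^1·(1/3); sign now -1
(1/3) = 1; final value = sign = -1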